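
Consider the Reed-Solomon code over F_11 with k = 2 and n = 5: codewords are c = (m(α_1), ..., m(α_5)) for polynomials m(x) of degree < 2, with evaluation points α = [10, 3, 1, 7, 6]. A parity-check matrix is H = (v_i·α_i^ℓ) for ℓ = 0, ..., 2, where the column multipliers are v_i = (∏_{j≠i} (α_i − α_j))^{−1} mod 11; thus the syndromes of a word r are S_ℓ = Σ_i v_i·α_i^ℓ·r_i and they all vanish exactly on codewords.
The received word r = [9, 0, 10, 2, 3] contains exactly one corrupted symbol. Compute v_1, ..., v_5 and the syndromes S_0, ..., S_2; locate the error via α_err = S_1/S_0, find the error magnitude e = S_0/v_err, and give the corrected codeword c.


S = (8, 4, 2), error at position 5, error magnitude e = 7, c = [9, 0, 10, 2, 7].

Step 1: column multipliers v_i = (∏_{j≠i}(α_i − α_j))^{−1} mod 11.
  i = 1 (α = 10): (10−3)(10−1)(10−7)(10−6) = 7·9·3·4 = 756 ≡ 8, so v_1 = 8^{−1} = 7 (mod 11).
  i = 2 (α = 3): (3−10)(3−1)(3−7)(3−6) = (−7)·2·(−4)·(−3) = −168 ≡ 8, so v_2 = 8^{−1} = 7 (mod 11).
  i = 3 (α = 1): (1−10)(1−3)(1−7)(1−6) = (−9)·(−2)·(−6)·(−5) = 540 ≡ 1, so v_3 = 1^{−1} = 1 (mod 11).
  i = 4 (α = 7): (7−10)(7−3)(7−1)(7−6) = (−3)·4·6·1 = −72 ≡ 5, so v_4 = 5^{−1} = 9 (mod 11).
  i = 5 (α = 6): (6−10)(6−3)(6−1)(6−7) = (−4)·3·5·(−1) = 60 ≡ 5, so v_5 = 5^{−1} = 9 (mod 11).
  v = [7, 7, 1, 9, 9].
Step 2: syndromes of r = [9, 0, 10, 2, 3] (all sums mod 11).
  S_0 = Σ v_i r_i = 7·9 + 7·0 + 1·10 + 9·2 + 9·3 = 118 ≡ 8.
  S_1 = Σ v_i α_i r_i = 7·10·9 + 7·3·0 + 1·1·10 + 9·7·2 + 9·6·3 = 928 ≡ 4.
  α_i^2 mod 11 = [1, 9, 1, 5, 3].
  S_2 = Σ v_i α_i^2 r_i = 7·1·9 + 7·9·0 + 1·1·10 + 9·5·2 + 9·3·3 = 244 ≡ 2.
  S = (8, 4, 2) ≠ 0, so r is not a codeword (an error is present).
Step 3: locate the error. For a single error e at position i, S_ℓ = v_i·e·α_i^ℓ, so α_err = S_1/S_0.
  S_0^{−1} = 8^{−1} = 7 (mod 11), so α_err = 4·7 = 28 ≡ 6 = α_5. Error position i = 5.
  Consistency check: S_2/S_1 = 2·3 = 6 ≡ 6 = α_err ✓ (single-error assumption holds).
Step 4: error magnitude e = S_0/v_5 = S_0·∏_{j≠5}(α_5 − α_j) = 8·5 = 40 ≡ 7 (mod 11).
Step 5: correct position 5: c_5 = r_5 − e = 3 − 7 ≡ 7 (mod 11). Hence c = [9, 0, 10, 2, 7].
  Check: interpolating c through the α_i gives m(x) = 4 + 6·x (degree < 2) with m(α_i) = c_i for every i, so c is indeed a codeword.


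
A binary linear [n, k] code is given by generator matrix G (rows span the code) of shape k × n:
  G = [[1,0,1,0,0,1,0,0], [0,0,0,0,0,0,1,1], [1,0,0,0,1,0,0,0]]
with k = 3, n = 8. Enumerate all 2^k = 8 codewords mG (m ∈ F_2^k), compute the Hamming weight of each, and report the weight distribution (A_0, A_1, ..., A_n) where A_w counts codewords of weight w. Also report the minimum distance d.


Weight distribution: A_0 = 1, A_2 = 2, A_3 = 2, A_4 = 1, A_5 = 2. Minimum distance d = 2.

Enumerate all 2^3 = 8 messages m ∈ F_2^3.
For each, compute codeword c = mG in F_2^8, then tally its weight.
  m = 000 → c = 00000000, weight = 0.
  m = 100 → c = 10100100, weight = 3.
  m = 010 → c = 00000011, weight = 2.
  m = 110 → c = 10100111, weight = 5.
  m = 001 → c = 10001000, weight = 2.
  m = 101 → c = 00101100, weight = 3.
  m = 011 → c = 10001011, weight = 4.
  m = 111 → c = 00101111, weight = 5.
Tally weights:
  weight 0: 1 codewords.
  weight 2: 2 codewords.
  weight 3: 2 codewords.
  weight 4: 1 codewords.
  weight 5: 2 codewords.
Minimum distance d = smallest w > 0 with A_w > 0 = 2.
Sanity: Σ A_w = 8 = 2^3 = 8 ✓.


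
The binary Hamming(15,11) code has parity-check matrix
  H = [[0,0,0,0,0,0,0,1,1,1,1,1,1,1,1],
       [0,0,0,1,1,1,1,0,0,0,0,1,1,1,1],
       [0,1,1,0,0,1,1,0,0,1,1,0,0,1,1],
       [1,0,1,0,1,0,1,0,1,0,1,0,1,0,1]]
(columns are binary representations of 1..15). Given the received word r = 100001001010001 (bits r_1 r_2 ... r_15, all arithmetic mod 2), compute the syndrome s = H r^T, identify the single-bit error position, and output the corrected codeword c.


s = (1, 0, 1, 0)^T, error position = 10, corrected codeword c = 100001001110001

Compute s = H r^T mod 2 one row at a time:
  s_1 = 0 + 1 + 0 + 1 + 0 + 0 + 0 + 1 = 3 ≡ 1 (mod 2).
  s_2 = 0 + 0 + 1 + 0 + 0 + 0 + 0 + 1 = 2 ≡ 0 (mod 2).
  s_3 = 0 + 0 + 1 + 0 + 0 + 1 + 0 + 1 = 3 ≡ 1 (mod 2).
  s_4 = 1 + 0 + 0 + 0 + 1 + 1 + 0 + 1 = 4 ≡ 0 (mod 2).
s = (1, 0, 1, 0)^T — this equals column 10 of H (binary 1010), so error is at position 10.
Correct: flip bit 10 of r = 100001001010001 to get c = 100001001110001.


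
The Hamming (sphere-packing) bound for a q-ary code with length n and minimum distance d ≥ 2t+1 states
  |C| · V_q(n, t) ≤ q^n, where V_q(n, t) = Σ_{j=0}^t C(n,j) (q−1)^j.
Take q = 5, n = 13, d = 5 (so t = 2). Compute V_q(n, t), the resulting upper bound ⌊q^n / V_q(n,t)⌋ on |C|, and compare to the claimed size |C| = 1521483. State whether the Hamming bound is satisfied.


V_q(n, t) = 1301, q^n = 1220703125, Hamming bound = 938280, |C| = 1521483 > bound (violated).

Step 1: Compute V_q(n, t) = Σ_{j=0}^2 C(n, j) (q−1)^j.
  j = 0: C(13,0)·(4)^0 = 1·1 = 1.
  j = 1: C(13,1)·(4)^1 = 13·4 = 52.
  j = 2: C(13,2)·(4)^2 = 78·16 = 1248.
  V_q(n, t) = 1 + 52 + 1248 = 1301.
Step 2: q^n = 5^13 = 1220703125.
Step 3: Hamming bound ⌊q^n / V_q(n,t)⌋ = ⌊1220703125/1301⌋ = 938280.
Step 4: Compare |C| = 1521483 to 938280: violated.
The claimed |C| lies above the Hamming bound, so no 5-ary code of length 13 with d ≥ 5 can have 1521483 codewords.


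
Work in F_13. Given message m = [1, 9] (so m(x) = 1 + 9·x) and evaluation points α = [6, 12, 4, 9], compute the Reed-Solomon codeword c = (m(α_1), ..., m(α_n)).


c = [3, 5, 11, 4]

Message polynomial: m(x) = 1 + 9·x (mod 13).
For each evaluation point α_i, compute m(α_i) mod 13:
  α_1 = 6: Horner steps 9 → 3, so m(6) = 3.
  α_2 = 12: Horner steps 9 → 5, so m(12) = 5.
  α_3 = 4: Horner steps 9 → 11, so m(4) = 11.
  α_4 = 9: Horner steps 9 → 4, so m(9) = 4.
Codeword c = [3, 5, 11, 4] ∈ F_13^4.


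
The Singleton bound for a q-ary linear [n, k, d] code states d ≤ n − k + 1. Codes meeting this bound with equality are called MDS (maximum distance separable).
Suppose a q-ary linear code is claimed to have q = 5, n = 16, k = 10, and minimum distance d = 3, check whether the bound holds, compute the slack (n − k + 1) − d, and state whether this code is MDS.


Singleton RHS = n − k + 1 = 7, slack = 4, bound satisfied, not MDS.

Singleton bound: d ≤ n − k + 1.
Here n = 16, k = 10, so n − k + 1 = 7.
Given d = 3, check d ≤ 7: YES.
Slack = (n − k + 1) − d = 4.
The code is NOT MDS (slack = 4 > 0).
Description: the claimed parameters are [16, 10, 3]_5; such a code would be non-MDS.


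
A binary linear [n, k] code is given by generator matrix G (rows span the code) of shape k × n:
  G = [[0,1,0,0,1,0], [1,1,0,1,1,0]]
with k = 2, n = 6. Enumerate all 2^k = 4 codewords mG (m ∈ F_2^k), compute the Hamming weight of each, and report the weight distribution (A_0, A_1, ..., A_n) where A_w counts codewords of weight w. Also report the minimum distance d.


Weight distribution: A_0 = 1, A_2 = 2, A_4 = 1. Minimum distance d = 2.

Enumerate all 2^2 = 4 messages m ∈ F_2^2.
For each, compute codeword c = mG in F_2^6, then tally its weight.
  m = 00 → c = 000000, weight = 0.
  m = 10 → c = 010010, weight = 2.
  m = 01 → c = 110110, weight = 4.
  m = 11 → c = 100100, weight = 2.
Tally weights:
  weight 0: 1 codewords.
  weight 2: 2 codewords.
  weight 4: 1 codewords.
Minimum distance d = smallest w > 0 with A_w > 0 = 2.
Sanity: Σ A_w = 4 = 2^2 = 4 ✓.


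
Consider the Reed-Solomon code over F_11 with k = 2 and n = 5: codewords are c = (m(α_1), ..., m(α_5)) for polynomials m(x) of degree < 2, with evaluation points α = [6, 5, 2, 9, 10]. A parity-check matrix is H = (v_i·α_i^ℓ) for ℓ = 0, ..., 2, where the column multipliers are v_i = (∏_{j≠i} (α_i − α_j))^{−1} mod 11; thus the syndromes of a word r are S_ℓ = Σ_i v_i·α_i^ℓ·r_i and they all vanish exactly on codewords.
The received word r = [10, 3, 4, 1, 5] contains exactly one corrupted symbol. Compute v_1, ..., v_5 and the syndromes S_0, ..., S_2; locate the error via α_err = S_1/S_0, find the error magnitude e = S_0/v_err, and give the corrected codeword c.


S = (9, 4, 3), error at position 4, error magnitude e = 3, c = [10, 3, 4, 9, 5].

Step 1: column multipliers v_i = (∏_{j≠i}(α_i − α_j))^{−1} mod 11.
  i = 1 (α = 6): (6−5)(6−2)(6−9)(6−10) = 1·4·(−3)·(−4) = 48 ≡ 4, so v_1 = 4^{−1} = 3 (mod 11).
  i = 2 (α = 5): (5−6)(5−2)(5−9)(5−10) = (−1)·3·(−4)·(−5) = −60 ≡ 6, so v_2 = 6^{−1} = 2 (mod 11).
  i = 3 (α = 2): (2−6)(2−5)(2−9)(2−10) = (−4)·(−3)·(−7)·(−8) = 672 ≡ 1, so v_3 = 1^{−1} = 1 (mod 11).
  i = 4 (α = 9): (9−6)(9−5)(9−2)(9−10) = 3·4·7·(−1) = −84 ≡ 4, so v_4 = 4^{−1} = 3 (mod 11).
  i = 5 (α = 10): (10−6)(10−5)(10−2)(10−9) = 4·5·8·1 = 160 ≡ 6, so v_5 = 6^{−1} = 2 (mod 11).
  v = [3, 2, 1, 3, 2].
Step 2: syndromes of r = [10, 3, 4, 1, 5] (all sums mod 11).
  S_0 = Σ v_i r_i = 3·10 + 2·3 + 1·4 + 3·1 + 2·5 = 53 ≡ 9.
  S_1 = Σ v_i α_i r_i = 3·6·10 + 2·5·3 + 1·2·4 + 3·9·1 + 2·10·5 = 345 ≡ 4.
  α_i^2 mod 11 = [3, 3, 4, 4, 1].
  S_2 = Σ v_i α_i^2 r_i = 3·3·10 + 2·3·3 + 1·4·4 + 3·4·1 + 2·1·5 = 146 ≡ 3.
  S = (9, 4, 3) ≠ 0, so r is not a codeword (an error is present).
Step 3: locate the error. For a single error e at position i, S_ℓ = v_i·e·α_i^ℓ, so α_err = S_1/S_0.
  S_0^{−1} = 9^{−1} = 5 (mod 11), so α_err = 4·5 = 20 ≡ 9 = α_4. Error position i = 4.
  Consistency check: S_2/S_1 = 3·3 = 9 ≡ 9 = α_err ✓ (single-error assumption holds).
Step 4: error magnitude e = S_0/v_4 = S_0·∏_{j≠4}(α_4 − α_j) = 9·4 = 36 ≡ 3 (mod 11).
Step 5: correct position 4: c_4 = r_4 − e = 1 − 3 ≡ 9 (mod 11). Hence c = [10, 3, 4, 9, 5].
  Check: interpolating c through the α_i gives m(x) = 1 + 7·x (degree < 2) with m(α_i) = c_i for every i, so c is indeed a codeword.


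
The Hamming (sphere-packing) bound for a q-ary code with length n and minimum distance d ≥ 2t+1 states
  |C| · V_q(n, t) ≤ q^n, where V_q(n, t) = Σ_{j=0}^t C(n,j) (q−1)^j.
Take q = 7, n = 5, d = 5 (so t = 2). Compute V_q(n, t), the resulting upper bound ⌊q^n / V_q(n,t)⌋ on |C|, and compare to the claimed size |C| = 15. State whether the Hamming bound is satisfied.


V_q(n, t) = 391, q^n = 16807, Hamming bound = 42, |C| = 15 ≤ bound (satisfied).

Step 1: Compute V_q(n, t) = Σ_{j=0}^2 C(n, j) (q−1)^j.
  j = 0: C(5,0)·(6)^0 = 1·1 = 1.
  j = 1: C(5,1)·(6)^1 = 5·6 = 30.
  j = 2: C(5,2)·(6)^2 = 10·36 = 360.
  V_q(n, t) = 1 + 30 + 360 = 391.
Step 2: q^n = 7^5 = 16807.
Step 3: Hamming bound ⌊q^n / V_q(n,t)⌋ = ⌊16807/391⌋ = 42.
Step 4: Compare |C| = 15 to 42: satisfied.
The claimed |C| lies below the Hamming bound.


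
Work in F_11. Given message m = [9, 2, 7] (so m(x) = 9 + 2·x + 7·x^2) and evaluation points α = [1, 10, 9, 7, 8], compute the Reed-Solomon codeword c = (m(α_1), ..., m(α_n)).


c = [7, 3, 0, 3, 0]

Message polynomial: m(x) = 9 + 2·x + 7·x^2 (mod 11).
For each evaluation point α_i, compute m(α_i) mod 11:
  α_1 = 1: Horner steps 7 → 9 → 7, so m(1) = 7.
  α_2 = 10: Horner steps 7 → 6 → 3, so m(10) = 3.
  α_3 = 9: Horner steps 7 → 10 → 0, so m(9) = 0.
  α_4 = 7: Horner steps 7 → 7 → 3, so m(7) = 3.
  α_5 = 8: Horner steps 7 → 3 → 0, so m(8) = 0.
Codeword c = [7, 3, 0, 3, 0] ∈ F_11^5.


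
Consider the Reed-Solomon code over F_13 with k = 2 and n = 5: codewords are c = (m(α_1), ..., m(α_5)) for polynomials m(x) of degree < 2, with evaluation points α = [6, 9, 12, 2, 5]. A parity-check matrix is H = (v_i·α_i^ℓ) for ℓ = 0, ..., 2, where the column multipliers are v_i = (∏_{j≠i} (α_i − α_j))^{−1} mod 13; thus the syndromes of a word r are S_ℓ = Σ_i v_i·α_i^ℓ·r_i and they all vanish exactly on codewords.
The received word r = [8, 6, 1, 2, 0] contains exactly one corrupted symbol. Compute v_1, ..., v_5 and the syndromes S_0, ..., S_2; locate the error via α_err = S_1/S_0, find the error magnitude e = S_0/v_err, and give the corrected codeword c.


S = (3, 10, 3), error at position 3, error magnitude e = 10, c = [8, 6, 4, 2, 0].

Step 1: column multipliers v_i = (∏_{j≠i}(α_i − α_j))^{−1} mod 13.
  i = 1 (α = 6): (6−9)(6−12)(6−2)(6−5) = (−3)·(−6)·4·1 = 72 ≡ 7, so v_1 = 7^{−1} = 2 (mod 13).
  i = 2 (α = 9): (9−6)(9−12)(9−2)(9−5) = 3·(−3)·7·4 = −252 ≡ 8, so v_2 = 8^{−1} = 5 (mod 13).
  i = 3 (α = 12): (12−6)(12−9)(12−2)(12−5) = 6·3·10·7 = 1260 ≡ 12, so v_3 = 12^{−1} = 12 (mod 13).
  i = 4 (α = 2): (2−6)(2−9)(2−12)(2−5) = (−4)·(−7)·(−10)·(−3) = 840 ≡ 8, so v_4 = 8^{−1} = 5 (mod 13).
  i = 5 (α = 5): (5−6)(5−9)(5−12)(5−2) = (−1)·(−4)·(−7)·3 = −84 ≡ 7, so v_5 = 7^{−1} = 2 (mod 13).
  v = [2, 5, 12, 5, 2].
Step 2: syndromes of r = [8, 6, 1, 2, 0] (all sums mod 13).
  S_0 = Σ v_i r_i = 2·8 + 5·6 + 12·1 + 5·2 + 2·0 = 68 ≡ 3.
  S_1 = Σ v_i α_i r_i = 2·6·8 + 5·9·6 + 12·12·1 + 5·2·2 + 2·5·0 = 530 ≡ 10.
  α_i^2 mod 13 = [10, 3, 1, 4, 12].
  S_2 = Σ v_i α_i^2 r_i = 2·10·8 + 5·3·6 + 12·1·1 + 5·4·2 + 2·12·0 = 302 ≡ 3.
  S = (3, 10, 3) ≠ 0, so r is not a codeword (an error is present).
Step 3: locate the error. For a single error e at position i, S_ℓ = v_i·e·α_i^ℓ, so α_err = S_1/S_0.
  S_0^{−1} = 3^{−1} = 9 (mod 13), so α_err = 10·9 = 90 ≡ 12 = α_3. Error position i = 3.
  Consistency check: S_2/S_1 = 3·4 = 12 ≡ 12 = α_err ✓ (single-error assumption holds).
Step 4: error magnitude e = S_0/v_3 = S_0·∏_{j≠3}(α_3 − α_j) = 3·12 = 36 ≡ 10 (mod 13).
Step 5: correct position 3: c_3 = r_3 − e = 1 − 10 ≡ 4 (mod 13). Hence c = [8, 6, 4, 2, 0].
  Check: interpolating c through the α_i gives m(x) = 12 + 8·x (degree < 2) with m(α_i) = c_i for every i, so c is indeed a codeword.


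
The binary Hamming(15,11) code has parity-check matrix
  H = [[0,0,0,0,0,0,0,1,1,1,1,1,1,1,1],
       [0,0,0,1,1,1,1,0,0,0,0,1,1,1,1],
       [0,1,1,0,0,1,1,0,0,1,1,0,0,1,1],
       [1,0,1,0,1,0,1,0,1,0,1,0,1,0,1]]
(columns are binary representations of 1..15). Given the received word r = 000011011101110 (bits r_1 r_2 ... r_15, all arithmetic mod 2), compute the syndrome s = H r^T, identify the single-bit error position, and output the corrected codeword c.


s = (0, 1, 1, 1)^T, error position = 7, corrected codeword c = 000011111101110

Compute s = H r^T mod 2 one row at a time:
  s_1 = 1 + 1 + 1 + 0 + 1 + 1 + 1 + 0 = 6 ≡ 0 (mod 2).
  s_2 = 0 + 1 + 1 + 0 + 1 + 1 + 1 + 0 = 5 ≡ 1 (mod 2).
  s_3 = 0 + 0 + 1 + 0 + 1 + 0 + 1 + 0 = 3 ≡ 1 (mod 2).
  s_4 = 0 + 0 + 1 + 0 + 1 + 0 + 1 + 0 = 3 ≡ 1 (mod 2).
s = (0, 1, 1, 1)^T — this equals column 7 of H (binary 0111), so error is at position 7.
Correct: flip bit 7 of r = 000011011101110 to get c = 000011111101110.


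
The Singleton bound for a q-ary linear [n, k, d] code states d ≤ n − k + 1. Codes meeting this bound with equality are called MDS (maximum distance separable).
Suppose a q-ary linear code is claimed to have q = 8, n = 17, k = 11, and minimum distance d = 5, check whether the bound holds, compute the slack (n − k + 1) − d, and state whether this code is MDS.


Singleton RHS = n − k + 1 = 7, slack = 2, bound satisfied, not MDS.

Singleton bound: d ≤ n − k + 1.
Here n = 17, k = 11, so n − k + 1 = 7.
Given d = 5, check d ≤ 7: YES.
Slack = (n − k + 1) − d = 2.
The code is NOT MDS (slack = 2 > 0).
Description: the claimed parameters are [17, 11, 5]_8; such a code would be non-MDS.


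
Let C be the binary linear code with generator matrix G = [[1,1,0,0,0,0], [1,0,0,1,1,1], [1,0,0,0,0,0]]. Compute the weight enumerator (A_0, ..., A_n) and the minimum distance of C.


Weight distribution: A_0 = 1, A_1 = 2, A_2 = 1, A_3 = 1, A_4 = 2, A_5 = 1. Minimum distance d = 1.

Enumerate all 2^3 = 8 messages m ∈ F_2^3.
For each, compute codeword c = mG in F_2^6, then tally its weight.
  m = 000 → c = 000000, weight = 0.
  m = 100 → c = 110000, weight = 2.
  m = 010 → c = 100111, weight = 4.
  m = 110 → c = 010111, weight = 4.
  m = 001 → c = 100000, weight = 1.
  m = 101 → c = 010000, weight = 1.
  m = 011 → c = 000111, weight = 3.
  m = 111 → c = 110111, weight = 5.
Tally weights:
  weight 0: 1 codewords.
  weight 1: 2 codewords.
  weight 2: 1 codewords.
  weight 3: 1 codewords.
  weight 4: 2 codewords.
  weight 5: 1 codewords.
Minimum distance d = smallest w > 0 with A_w > 0 = 1.
Sanity: Σ A_w = 8 = 2^3 = 8 ✓.


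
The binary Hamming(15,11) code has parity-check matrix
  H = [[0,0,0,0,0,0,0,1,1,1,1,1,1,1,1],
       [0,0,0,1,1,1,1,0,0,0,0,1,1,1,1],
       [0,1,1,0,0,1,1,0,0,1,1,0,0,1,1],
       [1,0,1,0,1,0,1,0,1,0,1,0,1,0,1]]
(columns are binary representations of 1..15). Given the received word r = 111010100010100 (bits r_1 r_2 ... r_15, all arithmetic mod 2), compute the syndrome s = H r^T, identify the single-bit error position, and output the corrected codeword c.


s = (0, 1, 0, 0)^T, error position = 4, corrected codeword c = 111110100010100

Compute s = H r^T mod 2 one row at a time:
  s_1 = 0 + 0 + 0 + 1 + 0 + 1 + 0 + 0 = 2 ≡ 0 (mod 2).
  s_2 = 0 + 1 + 0 + 1 + 0 + 1 + 0 + 0 = 3 ≡ 1 (mod 2).
  s_3 = 1 + 1 + 0 + 1 + 0 + 1 + 0 + 0 = 4 ≡ 0 (mod 2).
  s_4 = 1 + 1 + 1 + 1 + 0 + 1 + 1 + 0 = 6 ≡ 0 (mod 2).
s = (0, 1, 0, 0)^T — this equals column 4 of H (binary 0100), so error is at position 4.
Correct: flip bit 4 of r = 111010100010100 to get c = 111110100010100.


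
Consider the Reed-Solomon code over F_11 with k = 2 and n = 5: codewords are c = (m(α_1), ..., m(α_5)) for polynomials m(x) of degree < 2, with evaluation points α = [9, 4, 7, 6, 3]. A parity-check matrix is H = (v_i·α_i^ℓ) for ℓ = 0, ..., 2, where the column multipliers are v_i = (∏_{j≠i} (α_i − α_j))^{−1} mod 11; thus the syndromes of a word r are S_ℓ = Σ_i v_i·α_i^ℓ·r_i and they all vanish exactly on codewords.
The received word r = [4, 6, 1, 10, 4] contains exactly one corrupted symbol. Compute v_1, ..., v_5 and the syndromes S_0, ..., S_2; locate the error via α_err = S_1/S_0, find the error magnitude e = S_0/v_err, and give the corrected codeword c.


S = (8, 6, 10), error at position 1, error magnitude e = 10, c = [5, 6, 1, 10, 4].

Step 1: column multipliers v_i = (∏_{j≠i}(α_i − α_j))^{−1} mod 11.
  i = 1 (α = 9): (9−4)(9−7)(9−6)(9−3) = 5·2·3·6 = 180 ≡ 4, so v_1 = 4^{−1} = 3 (mod 11).
  i = 2 (α = 4): (4−9)(4−7)(4−6)(4−3) = (−5)·(−3)·(−2)·1 = −30 ≡ 3, so v_2 = 3^{−1} = 4 (mod 11).
  i = 3 (α = 7): (7−9)(7−4)(7−6)(7−3) = (−2)·3·1·4 = −24 ≡ 9, so v_3 = 9^{−1} = 5 (mod 11).
  i = 4 (α = 6): (6−9)(6−4)(6−7)(6−3) = (−3)·2·(−1)·3 = 18 ≡ 7, so v_4 = 7^{−1} = 8 (mod 11).
  i = 5 (α = 3): (3−9)(3−4)(3−7)(3−6) = (−6)·(−1)·(−4)·(−3) = 72 ≡ 6, so v_5 = 6^{−1} = 2 (mod 11).
  v = [3, 4, 5, 8, 2].
Step 2: syndromes of r = [4, 6, 1, 10, 4] (all sums mod 11).
  S_0 = Σ v_i r_i = 3·4 + 4·6 + 5·1 + 8·10 + 2·4 = 129 ≡ 8.
  S_1 = Σ v_i α_i r_i = 3·9·4 + 4·4·6 + 5·7·1 + 8·6·10 + 2·3·4 = 743 ≡ 6.
  α_i^2 mod 11 = [4, 5, 5, 3, 9].
  S_2 = Σ v_i α_i^2 r_i = 3·4·4 + 4·5·6 + 5·5·1 + 8·3·10 + 2·9·4 = 505 ≡ 10.
  S = (8, 6, 10) ≠ 0, so r is not a codeword (an error is present).
Step 3: locate the error. For a single error e at position i, S_ℓ = v_i·e·α_i^ℓ, so α_err = S_1/S_0.
  S_0^{−1} = 8^{−1} = 7 (mod 11), so α_err = 6·7 = 42 ≡ 9 = α_1. Error position i = 1.
  Consistency check: S_2/S_1 = 10·2 = 20 ≡ 9 = α_err ✓ (single-error assumption holds).
Step 4: error magnitude e = S_0/v_1 = S_0·∏_{j≠1}(α_1 − α_j) = 8·4 = 32 ≡ 10 (mod 11).
Step 5: correct position 1: c_1 = r_1 − e = 4 − 10 ≡ 5 (mod 11). Hence c = [5, 6, 1, 10, 4].
  Check: interpolating c through the α_i gives m(x) = 9 + 2·x (degree < 2) with m(α_i) = c_i for every i, so c is indeed a codeword.


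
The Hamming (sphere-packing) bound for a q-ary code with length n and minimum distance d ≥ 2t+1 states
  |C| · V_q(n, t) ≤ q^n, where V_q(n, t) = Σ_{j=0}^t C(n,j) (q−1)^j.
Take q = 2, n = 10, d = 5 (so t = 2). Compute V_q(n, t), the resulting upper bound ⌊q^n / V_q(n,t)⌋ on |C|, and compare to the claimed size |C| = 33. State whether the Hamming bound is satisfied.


V_q(n, t) = 56, q^n = 1024, Hamming bound = 18, |C| = 33 > bound (violated).

Step 1: Compute V_q(n, t) = Σ_{j=0}^2 C(n, j) (q−1)^j.
  j = 0: C(10,0)·(1)^0 = 1·1 = 1.
  j = 1: C(10,1)·(1)^1 = 10·1 = 10.
  j = 2: C(10,2)·(1)^2 = 45·1 = 45.
  V_q(n, t) = 1 + 10 + 45 = 56.
Step 2: q^n = 2^10 = 1024.
Step 3: Hamming bound ⌊q^n / V_q(n,t)⌋ = ⌊1024/56⌋ = 18.
Step 4: Compare |C| = 33 to 18: violated.
The claimed |C| lies above the Hamming bound, so no 2-ary code of length 10 with d ≥ 5 can have 33 codewords.


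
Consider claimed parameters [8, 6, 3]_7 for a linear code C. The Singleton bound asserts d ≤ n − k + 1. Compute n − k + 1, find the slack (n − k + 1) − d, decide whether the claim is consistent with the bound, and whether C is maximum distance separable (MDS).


Singleton RHS = n − k + 1 = 3, slack = 0, bound satisfied, MDS.

Singleton bound: d ≤ n − k + 1.
Here n = 8, k = 6, so n − k + 1 = 3.
Given d = 3, check d ≤ 3: YES.
Slack = (n − k + 1) − d = 0.
The code is MDS (slack = 0).
Description: the claimed parameters are [8, 6, 3]_7; such a code would be MDS (meets Singleton bound).


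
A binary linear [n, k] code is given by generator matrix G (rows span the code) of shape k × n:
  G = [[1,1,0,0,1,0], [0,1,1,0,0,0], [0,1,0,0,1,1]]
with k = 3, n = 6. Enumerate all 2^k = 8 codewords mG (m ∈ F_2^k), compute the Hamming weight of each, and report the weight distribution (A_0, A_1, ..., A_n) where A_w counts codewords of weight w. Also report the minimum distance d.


Weight distribution: A_0 = 1, A_2 = 2, A_3 = 4, A_4 = 1. Minimum distance d = 2.

Enumerate all 2^3 = 8 messages m ∈ F_2^3.
For each, compute codeword c = mG in F_2^6, then tally its weight.
  m = 000 → c = 000000, weight = 0.
  m = 100 → c = 110010, weight = 3.
  m = 010 → c = 011000, weight = 2.
  m = 110 → c = 101010, weight = 3.
  m = 001 → c = 010011, weight = 3.
  m = 101 → c = 100001, weight = 2.
  m = 011 → c = 001011, weight = 3.
  m = 111 → c = 111001, weight = 4.
Tally weights:
  weight 0: 1 codewords.
  weight 2: 2 codewords.
  weight 3: 4 codewords.
  weight 4: 1 codewords.
Minimum distance d = smallest w > 0 with A_w > 0 = 2.
Sanity: Σ A_w = 8 = 2^3 = 8 ✓.


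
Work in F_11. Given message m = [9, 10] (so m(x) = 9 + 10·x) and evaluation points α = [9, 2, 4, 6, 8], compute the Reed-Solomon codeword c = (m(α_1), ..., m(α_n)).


c = [0, 7, 5, 3, 1]

Message polynomial: m(x) = 9 + 10·x (mod 11).
For each evaluation point α_i, compute m(α_i) mod 11:
  α_1 = 9: Horner steps 10 → 0, so m(9) = 0.
  α_2 = 2: Horner steps 10 → 7, so m(2) = 7.
  α_3 = 4: Horner steps 10 → 5, so m(4) = 5.
  α_4 = 6: Horner steps 10 → 3, so m(6) = 3.
  α_5 = 8: Horner steps 10 → 1, so m(8) = 1.
Codeword c = [0, 7, 5, 3, 1] ∈ F_11^5.


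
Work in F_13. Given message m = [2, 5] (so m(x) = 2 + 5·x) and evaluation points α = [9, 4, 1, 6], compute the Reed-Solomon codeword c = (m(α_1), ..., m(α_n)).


c = [8, 9, 7, 6]

Message polynomial: m(x) = 2 + 5·x (mod 13).
For each evaluation point α_i, compute m(α_i) mod 13:
  α_1 = 9: Horner steps 5 → 8, so m(9) = 8.
  α_2 = 4: Horner steps 5 → 9, so m(4) = 9.
  α_3 = 1: Horner steps 5 → 7, so m(1) = 7.
  α_4 = 6: Horner steps 5 → 6, so m(6) = 6.
Codeword c = [8, 9, 7, 6] ∈ F_13^4.


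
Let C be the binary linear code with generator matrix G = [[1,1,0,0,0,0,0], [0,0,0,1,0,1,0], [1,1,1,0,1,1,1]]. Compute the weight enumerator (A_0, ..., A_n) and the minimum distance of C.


Weight distribution: A_0 = 1, A_2 = 2, A_4 = 3, A_6 = 2. Minimum distance d = 2.

Enumerate all 2^3 = 8 messages m ∈ F_2^3.
For each, compute codeword c = mG in F_2^7, then tally its weight.
  m = 000 → c = 0000000, weight = 0.
  m = 100 → c = 1100000, weight = 2.
  m = 010 → c = 0001010, weight = 2.
  m = 110 → c = 1101010, weight = 4.
  m = 001 → c = 1110111, weight = 6.
  m = 101 → c = 0010111, weight = 4.
  m = 011 → c = 1111101, weight = 6.
  m = 111 → c = 0011101, weight = 4.
Tally weights:
  weight 0: 1 codewords.
  weight 2: 2 codewords.
  weight 4: 3 codewords.
  weight 6: 2 codewords.
Minimum distance d = smallest w > 0 with A_w > 0 = 2.
Sanity: Σ A_w = 8 = 2^3 = 8 ✓.


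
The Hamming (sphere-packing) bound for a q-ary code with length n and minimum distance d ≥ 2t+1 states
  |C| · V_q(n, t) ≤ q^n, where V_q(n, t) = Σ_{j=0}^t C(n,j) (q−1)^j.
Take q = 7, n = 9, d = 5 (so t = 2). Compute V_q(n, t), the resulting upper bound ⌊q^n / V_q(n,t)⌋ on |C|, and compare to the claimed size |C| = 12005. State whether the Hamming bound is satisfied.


V_q(n, t) = 1351, q^n = 40353607, Hamming bound = 29869, |C| = 12005 ≤ bound (satisfied).

Step 1: Compute V_q(n, t) = Σ_{j=0}^2 C(n, j) (q−1)^j.
  j = 0: C(9,0)·(6)^0 = 1·1 = 1.
  j = 1: C(9,1)·(6)^1 = 9·6 = 54.
  j = 2: C(9,2)·(6)^2 = 36·36 = 1296.
  V_q(n, t) = 1 + 54 + 1296 = 1351.
Step 2: q^n = 7^9 = 40353607.
Step 3: Hamming bound ⌊q^n / V_q(n,t)⌋ = ⌊40353607/1351⌋ = 29869.
Step 4: Compare |C| = 12005 to 29869: satisfied.
The claimed |C| lies below the Hamming bound.


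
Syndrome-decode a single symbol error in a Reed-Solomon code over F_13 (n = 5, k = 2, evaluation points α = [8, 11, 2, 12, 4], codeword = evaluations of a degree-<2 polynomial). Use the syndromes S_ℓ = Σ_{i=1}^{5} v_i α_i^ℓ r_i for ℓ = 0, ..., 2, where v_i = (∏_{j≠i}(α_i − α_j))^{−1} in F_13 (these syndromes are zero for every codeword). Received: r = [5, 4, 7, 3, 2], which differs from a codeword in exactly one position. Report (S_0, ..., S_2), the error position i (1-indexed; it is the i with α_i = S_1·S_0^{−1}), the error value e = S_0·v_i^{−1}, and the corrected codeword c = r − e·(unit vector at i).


S = (1, 12, 1), error at position 4, error magnitude e = 8, c = [5, 4, 7, 8, 2].

Step 1: column multipliers v_i = (∏_{j≠i}(α_i − α_j))^{−1} mod 13.
  i = 1 (α = 8): (8−11)(8−2)(8−12)(8−4) = (−3)·6·(−4)·4 = 288 ≡ 2, so v_1 = 2^{−1} = 7 (mod 13).
  i = 2 (α = 11): (11−8)(11−2)(11−12)(11−4) = 3·9·(−1)·7 = −189 ≡ 6, so v_2 = 6^{−1} = 11 (mod 13).
  i = 3 (α = 2): (2−8)(2−11)(2−12)(2−4) = (−6)·(−9)·(−10)·(−2) = 1080 ≡ 1, so v_3 = 1^{−1} = 1 (mod 13).
  i = 4 (α = 12): (12−8)(12−11)(12−2)(12−4) = 4·1·10·8 = 320 ≡ 8, so v_4 = 8^{−1} = 5 (mod 13).
  i = 5 (α = 4): (4−8)(4−11)(4−2)(4−12) = (−4)·(−7)·2·(−8) = −448 ≡ 7, so v_5 = 7^{−1} = 2 (mod 13).
  v = [7, 11, 1, 5, 2].
Step 2: syndromes of r = [5, 4, 7, 3, 2] (all sums mod 13).
  S_0 = Σ v_i r_i = 7·5 + 11·4 + 1·7 + 5·3 + 2·2 = 105 ≡ 1.
  S_1 = Σ v_i α_i r_i = 7·8·5 + 11·11·4 + 1·2·7 + 5·12·3 + 2·4·2 = 974 ≡ 12.
  α_i^2 mod 13 = [12, 4, 4, 1, 3].
  S_2 = Σ v_i α_i^2 r_i = 7·12·5 + 11·4·4 + 1·4·7 + 5·1·3 + 2·3·2 = 651 ≡ 1.
  S = (1, 12, 1) ≠ 0, so r is not a codeword (an error is present).
Step 3: locate the error. For a single error e at position i, S_ℓ = v_i·e·α_i^ℓ, so α_err = S_1/S_0.
  S_0^{−1} = 1^{−1} = 1 (mod 13), so α_err = 12·1 = 12 ≡ 12 = α_4. Error position i = 4.
  Consistency check: S_2/S_1 = 1·12 = 12 ≡ 12 = α_err ✓ (single-error assumption holds).
Step 4: error magnitude e = S_0/v_4 = S_0·∏_{j≠4}(α_4 − α_j) = 1·8 = 8 ≡ 8 (mod 13).
Step 5: correct position 4: c_4 = r_4 − e = 3 − 8 ≡ 8 (mod 13). Hence c = [5, 4, 7, 8, 2].
  Check: interpolating c through the α_i gives m(x) = 12 + 4·x (degree < 2) with m(α_i) = c_i for every i, so c is indeed a codeword.


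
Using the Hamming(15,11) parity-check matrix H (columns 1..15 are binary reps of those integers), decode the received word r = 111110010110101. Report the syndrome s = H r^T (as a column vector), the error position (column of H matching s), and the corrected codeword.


s = (1, 0, 1, 0)^T, error position = 10, corrected codeword c = 111110010010101

Compute s = H r^T mod 2 one row at a time:
  s_1 = 1 + 0 + 1 + 1 + 0 + 1 + 0 + 1 = 5 ≡ 1 (mod 2).
  s_2 = 1 + 1 + 0 + 0 + 0 + 1 + 0 + 1 = 4 ≡ 0 (mod 2).
  s_3 = 1 + 1 + 0 + 0 + 1 + 1 + 0 + 1 = 5 ≡ 1 (mod 2).
  s_4 = 1 + 1 + 1 + 0 + 0 + 1 + 1 + 1 = 6 ≡ 0 (mod 2).
s = (1, 0, 1, 0)^T — this equals column 10 of H (binary 1010), so error is at position 10.
Correct: flip bit 10 of r = 111110010110101 to get c = 111110010010101.


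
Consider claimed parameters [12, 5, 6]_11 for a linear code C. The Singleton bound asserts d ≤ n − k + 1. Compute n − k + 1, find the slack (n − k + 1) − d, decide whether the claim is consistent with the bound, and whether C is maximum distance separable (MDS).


Singleton RHS = n − k + 1 = 8, slack = 2, bound satisfied, not MDS.

Singleton bound: d ≤ n − k + 1.
Here n = 12, k = 5, so n − k + 1 = 8.
Given d = 6, check d ≤ 8: YES.
Slack = (n − k + 1) − d = 2.
The code is NOT MDS (slack = 2 > 0).
Description: the claimed parameters are [12, 5, 6]_11; such a code would be non-MDS.


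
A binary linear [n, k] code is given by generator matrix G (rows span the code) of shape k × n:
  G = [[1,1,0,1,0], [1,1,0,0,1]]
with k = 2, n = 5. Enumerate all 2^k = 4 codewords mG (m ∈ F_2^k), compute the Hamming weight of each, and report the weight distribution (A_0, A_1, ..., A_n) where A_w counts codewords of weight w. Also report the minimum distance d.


Weight distribution: A_0 = 1, A_2 = 1, A_3 = 2. Minimum distance d = 2.

Enumerate all 2^2 = 4 messages m ∈ F_2^2.
For each, compute codeword c = mG in F_2^5, then tally its weight.
  m = 00 → c = 00000, weight = 0.
  m = 10 → c = 11010, weight = 3.
  m = 01 → c = 11001, weight = 3.
  m = 11 → c = 00011, weight = 2.
Tally weights:
  weight 0: 1 codewords.
  weight 2: 1 codewords.
  weight 3: 2 codewords.
Minimum distance d = smallest w > 0 with A_w > 0 = 2.
Sanity: Σ A_w = 4 = 2^2 = 4 ✓.


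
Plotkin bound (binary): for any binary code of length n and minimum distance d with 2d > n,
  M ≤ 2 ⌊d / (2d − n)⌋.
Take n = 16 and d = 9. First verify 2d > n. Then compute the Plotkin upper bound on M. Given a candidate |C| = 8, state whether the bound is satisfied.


Plotkin bound M ≤ 8; given |C| = 8 ≤ bound (satisfied).

Check applicability: 2d = 18, n = 16.
2d − n = 2 > 0, so Plotkin applies.
Compute d/(2d−n) = 9/2 ≈ 4.5000.
⌊d/(2d−n)⌋ = 4.
Plotkin bound: M ≤ 2·4 = 8.
Given |C| = 8, check: satisfied.
This |C| is at the Plotkin bound.


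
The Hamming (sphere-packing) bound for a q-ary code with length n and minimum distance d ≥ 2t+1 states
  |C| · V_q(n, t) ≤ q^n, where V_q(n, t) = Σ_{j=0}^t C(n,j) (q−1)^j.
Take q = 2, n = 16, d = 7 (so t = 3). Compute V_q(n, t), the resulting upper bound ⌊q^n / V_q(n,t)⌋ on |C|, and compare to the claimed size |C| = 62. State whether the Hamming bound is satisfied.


V_q(n, t) = 697, q^n = 65536, Hamming bound = 94, |C| = 62 ≤ bound (satisfied).

Step 1: Compute V_q(n, t) = Σ_{j=0}^3 C(n, j) (q−1)^j.
  j = 0: C(16,0)·(1)^0 = 1·1 = 1.
  j = 1: C(16,1)·(1)^1 = 16·1 = 16.
  j = 2: C(16,2)·(1)^2 = 120·1 = 120.
  j = 3: C(16,3)·(1)^3 = 560·1 = 560.
  V_q(n, t) = 1 + 16 + 120 + 560 = 697.
Step 2: q^n = 2^16 = 65536.
Step 3: Hamming bound ⌊q^n / V_q(n,t)⌋ = ⌊65536/697⌋ = 94.
Step 4: Compare |C| = 62 to 94: satisfied.
The claimed |C| lies below the Hamming bound.


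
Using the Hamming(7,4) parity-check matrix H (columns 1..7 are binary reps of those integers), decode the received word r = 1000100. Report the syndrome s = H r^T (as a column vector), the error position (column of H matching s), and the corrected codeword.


s = (1, 0, 0)^T, error position = 4, corrected codeword c = 1001100

Compute s = H r^T mod 2 one row at a time:
  s_1 = 0 + 1 + 0 + 0 = 1 ≡ 1 (mod 2).
  s_2 = 0 + 0 + 0 + 0 = 0 ≡ 0 (mod 2).
  s_3 = 1 + 0 + 1 + 0 = 2 ≡ 0 (mod 2).
s = (1, 0, 0)^T — this equals column 4 of H (binary 100), so error is at position 4.
Correct: flip bit 4 of r = 1000100 to get c = 1001100.


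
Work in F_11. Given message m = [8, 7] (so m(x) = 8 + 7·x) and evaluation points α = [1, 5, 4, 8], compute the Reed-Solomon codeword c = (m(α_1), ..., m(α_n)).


c = [4, 10, 3, 9]

Message polynomial: m(x) = 8 + 7·x (mod 11).
For each evaluation point α_i, compute m(α_i) mod 11:
  α_1 = 1: Horner steps 7 → 4, so m(1) = 4.
  α_2 = 5: Horner steps 7 → 10, so m(5) = 10.
  α_3 = 4: Horner steps 7 → 3, so m(4) = 3.
  α_4 = 8: Horner steps 7 → 9, so m(8) = 9.
Codeword c = [4, 10, 3, 9] ∈ F_11^4.


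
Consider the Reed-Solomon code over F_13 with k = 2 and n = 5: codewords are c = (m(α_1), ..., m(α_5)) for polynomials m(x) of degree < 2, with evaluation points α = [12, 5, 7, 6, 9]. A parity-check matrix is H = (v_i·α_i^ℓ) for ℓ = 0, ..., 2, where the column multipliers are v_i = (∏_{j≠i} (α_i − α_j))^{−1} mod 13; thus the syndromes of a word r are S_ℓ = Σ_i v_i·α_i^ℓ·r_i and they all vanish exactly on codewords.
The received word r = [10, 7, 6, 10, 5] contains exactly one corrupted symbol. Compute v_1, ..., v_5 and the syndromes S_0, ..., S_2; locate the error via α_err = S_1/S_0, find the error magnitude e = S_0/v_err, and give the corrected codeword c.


S = (11, 1, 6), error at position 4, error magnitude e = 10, c = [10, 7, 6, 0, 5].

Step 1: column multipliers v_i = (∏_{j≠i}(α_i − α_j))^{−1} mod 13.
  i = 1 (α = 12): (12−5)(12−7)(12−6)(12−9) = 7·5·6·3 = 630 ≡ 6, so v_1 = 6^{−1} = 11 (mod 13).
  i = 2 (α = 5): (5−12)(5−7)(5−6)(5−9) = (−7)·(−2)·(−1)·(−4) = 56 ≡ 4, so v_2 = 4^{−1} = 10 (mod 13).
  i = 3 (α = 7): (7−12)(7−5)(7−6)(7−9) = (−5)·2·1·(−2) = 20 ≡ 7, so v_3 = 7^{−1} = 2 (mod 13).
  i = 4 (α = 6): (6−12)(6−5)(6−7)(6−9) = (−6)·1·(−1)·(−3) = −18 ≡ 8, so v_4 = 8^{−1} = 5 (mod 13).
  i = 5 (α = 9): (9−12)(9−5)(9−7)(9−6) = (−3)·4·2·3 = −72 ≡ 6, so v_5 = 6^{−1} = 11 (mod 13).
  v = [11, 10, 2, 5, 11].
Step 2: syndromes of r = [10, 7, 6, 10, 5] (all sums mod 13).
  S_0 = Σ v_i r_i = 11·10 + 10·7 + 2·6 + 5·10 + 11·5 = 297 ≡ 11.
  S_1 = Σ v_i α_i r_i = 11·12·10 + 10·5·7 + 2·7·6 + 5·6·10 + 11·9·5 = 2549 ≡ 1.
  α_i^2 mod 13 = [1, 12, 10, 10, 3].
  S_2 = Σ v_i α_i^2 r_i = 11·1·10 + 10·12·7 + 2·10·6 + 5·10·10 + 11·3·5 = 1735 ≡ 6.
  S = (11, 1, 6) ≠ 0, so r is not a codeword (an error is present).
Step 3: locate the error. For a single error e at position i, S_ℓ = v_i·e·α_i^ℓ, so α_err = S_1/S_0.
  S_0^{−1} = 11^{−1} = 6 (mod 13), so α_err = 1·6 = 6 ≡ 6 = α_4. Error position i = 4.
  Consistency check: S_2/S_1 = 6·1 = 6 ≡ 6 = α_err ✓ (single-error assumption holds).
Step 4: error magnitude e = S_0/v_4 = S_0·∏_{j≠4}(α_4 − α_j) = 11·8 = 88 ≡ 10 (mod 13).
Step 5: correct position 4: c_4 = r_4 − e = 10 − 10 ≡ 0 (mod 13). Hence c = [10, 7, 6, 0, 5].
  Check: interpolating c through the α_i gives m(x) = 3 + 6·x (degree < 2) with m(α_i) = c_i for every i, so c is indeed a codeword.


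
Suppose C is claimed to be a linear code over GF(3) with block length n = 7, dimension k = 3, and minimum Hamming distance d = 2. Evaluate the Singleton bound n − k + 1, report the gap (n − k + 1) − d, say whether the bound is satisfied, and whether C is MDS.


Singleton RHS = n − k + 1 = 5, slack = 3, bound satisfied, not MDS.

Singleton bound: d ≤ n − k + 1.
Here n = 7, k = 3, so n − k + 1 = 5.
Given d = 2, check d ≤ 5: YES.
Slack = (n − k + 1) − d = 3.
The code is NOT MDS (slack = 3 > 0).
Description: the claimed parameters are [7, 3, 2]_3; such a code would be non-MDS.


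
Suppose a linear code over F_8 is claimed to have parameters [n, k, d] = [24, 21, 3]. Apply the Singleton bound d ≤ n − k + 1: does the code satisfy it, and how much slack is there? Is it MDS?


Singleton RHS = n − k + 1 = 4, slack = 1, bound satisfied, not MDS.

Singleton bound: d ≤ n − k + 1.
Here n = 24, k = 21, so n − k + 1 = 4.
Given d = 3, check d ≤ 4: YES.
Slack = (n − k + 1) − d = 1.
The code is NOT MDS (slack = 1 > 0).
Description: the claimed parameters are [24, 21, 3]_8; such a code would be non-MDS.


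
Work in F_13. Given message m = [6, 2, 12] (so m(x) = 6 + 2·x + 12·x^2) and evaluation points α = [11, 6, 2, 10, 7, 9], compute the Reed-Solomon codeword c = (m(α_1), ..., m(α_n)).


c = [11, 8, 6, 4, 10, 8]

Message polynomial: m(x) = 6 + 2·x + 12·x^2 (mod 13).
For each evaluation point α_i, compute m(α_i) mod 13:
  α_1 = 11: Horner steps 12 → 4 → 11, so m(11) = 11.
  α_2 = 6: Horner steps 12 → 9 → 8, so m(6) = 8.
  α_3 = 2: Horner steps 12 → 0 → 6, so m(2) = 6.
  α_4 = 10: Horner steps 12 → 5 → 4, so m(10) = 4.
  α_5 = 7: Horner steps 12 → 8 → 10, so m(7) = 10.
  α_6 = 9: Horner steps 12 → 6 → 8, so m(9) = 8.
Codeword c = [11, 8, 6, 4, 10, 8] ∈ F_13^6.


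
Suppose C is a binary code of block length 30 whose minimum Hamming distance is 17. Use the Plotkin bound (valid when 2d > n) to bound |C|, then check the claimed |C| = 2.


Plotkin bound M ≤ 8; given |C| = 2 ≤ bound (satisfied).

Check applicability: 2d = 34, n = 30.
2d − n = 4 > 0, so Plotkin applies.
Compute d/(2d−n) = 17/4 ≈ 4.2500.
⌊d/(2d−n)⌋ = 4.
Plotkin bound: M ≤ 2·4 = 8.
Given |C| = 2, check: satisfied.
This |C| is below the Plotkin bound.


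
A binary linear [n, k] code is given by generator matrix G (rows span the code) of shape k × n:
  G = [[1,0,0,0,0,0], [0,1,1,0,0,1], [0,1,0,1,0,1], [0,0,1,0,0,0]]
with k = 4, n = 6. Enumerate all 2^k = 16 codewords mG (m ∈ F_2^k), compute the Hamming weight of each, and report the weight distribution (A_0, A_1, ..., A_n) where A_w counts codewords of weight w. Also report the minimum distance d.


Weight distribution: A_0 = 1, A_1 = 3, A_2 = 4, A_3 = 4, A_4 = 3, A_5 = 1. Minimum distance d = 1.

Enumerate all 2^4 = 16 messages m ∈ F_2^4.
For each, compute codeword c = mG in F_2^6, then tally its weight.
  m = 0000 → c = 000000, weight = 0.
  m = 1000 → c = 100000, weight = 1.
  m = 0100 → c = 011001, weight = 3.
  m = 1100 → c = 111001, weight = 4.
  m = 0010 → c = 010101, weight = 3.
  m = 1010 → c = 110101, weight = 4.
  m = 0110 → c = 001100, weight = 2.
  m = 1110 → c = 101100, weight = 3.
  m = 0001 → c = 001000, weight = 1.
  m = 1001 → c = 101000, weight = 2.
  m = 0101 → c = 010001, weight = 2.
  m = 1101 → c = 110001, weight = 3.
  m = 0011 → c = 011101, weight = 4.
  m = 1011 → c = 111101, weight = 5.
  m = 0111 → c = 000100, weight = 1.
  m = 1111 → c = 100100, weight = 2.
Tally weights:
  weight 0: 1 codewords.
  weight 1: 3 codewords.
  weight 2: 4 codewords.
  weight 3: 4 codewords.
  weight 4: 3 codewords.
  weight 5: 1 codewords.
Minimum distance d = smallest w > 0 with A_w > 0 = 1.
Sanity: Σ A_w = 16 = 2^4 = 16 ✓.


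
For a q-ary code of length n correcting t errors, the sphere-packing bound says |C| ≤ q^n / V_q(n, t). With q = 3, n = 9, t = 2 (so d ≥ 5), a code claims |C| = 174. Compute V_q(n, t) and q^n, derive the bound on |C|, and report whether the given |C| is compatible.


V_q(n, t) = 163, q^n = 19683, Hamming bound = 120, |C| = 174 > bound (violated).

Step 1: Compute V_q(n, t) = Σ_{j=0}^2 C(n, j) (q−1)^j.
  j = 0: C(9,0)·(2)^0 = 1·1 = 1.
  j = 1: C(9,1)·(2)^1 = 9·2 = 18.
  j = 2: C(9,2)·(2)^2 = 36·4 = 144.
  V_q(n, t) = 1 + 18 + 144 = 163.
Step 2: q^n = 3^9 = 19683.
Step 3: Hamming bound ⌊q^n / V_q(n,t)⌋ = ⌊19683/163⌋ = 120.
Step 4: Compare |C| = 174 to 120: violated.
The claimed |C| lies above the Hamming bound, so no 3-ary code of length 9 with d ≥ 5 can have 174 codewords.
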